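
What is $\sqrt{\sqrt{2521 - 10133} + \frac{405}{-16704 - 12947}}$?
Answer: $\frac{\sqrt{-12008655 + 1758363602 i \sqrt{1903}}}{29651} \approx 6.6043 + 6.6053 i$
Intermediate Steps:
$\sqrt{\sqrt{2521 - 10133} + \frac{405}{-16704 - 12947}} = \sqrt{\sqrt{-7612} + \frac{405}{-29651}} = \sqrt{2 i \sqrt{1903} + 405 \left(- \frac{1}{29651}\right)} = \sqrt{2 i \sqrt{1903} - \frac{405}{29651}} = \sqrt{- \frac{405}{29651} + 2 i \sqrt{1903}}$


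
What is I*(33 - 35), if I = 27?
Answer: -54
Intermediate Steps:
I*(33 - 35) = 27*(33 - 35) = 27*(-2) = -54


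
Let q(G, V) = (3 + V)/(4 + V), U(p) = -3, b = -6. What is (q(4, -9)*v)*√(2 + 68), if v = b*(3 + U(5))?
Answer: 0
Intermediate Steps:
q(G, V) = (3 + V)/(4 + V)
v = 0 (v = -6*(3 - 3) = -6*0 = 0)
(q(4, -9)*v)*√(2 + 68) = (((3 - 9)/(4 - 9))*0)*√(2 + 68) = ((-6/(-5))*0)*√70 = (-⅕*(-6)*0)*√70 = ((6/5)*0)*√70 = 0*√70 = 0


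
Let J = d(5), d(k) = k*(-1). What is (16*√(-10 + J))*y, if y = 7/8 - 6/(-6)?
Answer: 30*I*√15 ≈ 116.19*I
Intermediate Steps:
y = 15/8 (y = 7*(⅛) - 6*(-⅙) = 7/8 + 1 = 15/8 ≈ 1.8750)
d(k) = -k
J = -5 (J = -1*5 = -5)
(16*√(-10 + J))*y = (16*√(-10 - 5))*(15/8) = (16*√(-15))*(15/8) = (16*(I*√15))*(15/8) = (16*I*√15)*(15/8) = 30*I*√15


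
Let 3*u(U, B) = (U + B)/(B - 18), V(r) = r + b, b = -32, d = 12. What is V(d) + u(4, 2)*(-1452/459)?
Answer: -5999/306 ≈ -19.605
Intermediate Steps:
V(r) = -32 + r (V(r) = r - 32 = -32 + r)
u(U, B) = (B + U)/(3*(-18 + B)) (u(U, B) = ((U + B)/(B - 18))/3 = ((B + U)/(-18 + B))/3 = (B + U)/(3*(-18 + B)))
V(d) + u(4, 2)*(-1452/459) = (-32 + 12) + ((2 + 4)/(3*(-18 + 2)))*(-1452/459) = -20 + ((1/3)*6/(-16))*(-1452/459) = -20 + ((1/3)*(-1/16)*6)*(-1*484/153) = -20 - 1/8*(-484/153) = -20 + 121/306 = -5999/306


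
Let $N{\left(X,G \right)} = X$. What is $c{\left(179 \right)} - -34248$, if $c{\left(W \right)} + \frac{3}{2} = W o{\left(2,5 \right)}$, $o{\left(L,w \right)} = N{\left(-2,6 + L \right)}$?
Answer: $\frac{67777}{2} \approx 33889.0$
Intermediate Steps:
$o{\left(L,w \right)} = -2$
$c{\left(W \right)} = - \frac{3}{2} - 2 W$ ($c{\left(W \right)} = - \frac{3}{2} + W \left(-2\right) = - \frac{3}{2} - 2 W$)
$c{\left(179 \right)} - -34248 = \left(- \frac{3}{2} - 358\right) - -34248 = \left(- \frac{3}{2} - 358\right) + 34248 = - \frac{719}{2} + 34248 = \frac{67777}{2}$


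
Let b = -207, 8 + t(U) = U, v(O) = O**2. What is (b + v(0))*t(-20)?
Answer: 5796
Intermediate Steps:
t(U) = -8 + U
(b + v(0))*t(-20) = (-207 + 0**2)*(-8 - 20) = (-207 + 0)*(-28) = -207*(-28) = 5796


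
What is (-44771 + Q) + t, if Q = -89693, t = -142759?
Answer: -277223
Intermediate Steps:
(-44771 + Q) + t = (-44771 - 89693) - 142759 = -134464 - 142759 = -277223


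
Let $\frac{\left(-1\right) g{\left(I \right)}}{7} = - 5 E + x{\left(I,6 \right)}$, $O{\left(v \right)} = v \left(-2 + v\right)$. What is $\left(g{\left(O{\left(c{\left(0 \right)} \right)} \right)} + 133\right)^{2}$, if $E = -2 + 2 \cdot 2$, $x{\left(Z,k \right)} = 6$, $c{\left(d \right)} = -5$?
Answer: $25921$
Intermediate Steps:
$E = 2$ ($E = -2 + 4 = 2$)
$g{\left(I \right)} = 28$ ($g{\left(I \right)} = - 7 \left(\left(-5\right) 2 + 6\right) = - 7 \left(-10 + 6\right) = \left(-7\right) \left(-4\right) = 28$)
$\left(g{\left(O{\left(c{\left(0 \right)} \right)} \right)} + 133\right)^{2} = \left(28 + 133\right)^{2} = 161^{2} = 25921$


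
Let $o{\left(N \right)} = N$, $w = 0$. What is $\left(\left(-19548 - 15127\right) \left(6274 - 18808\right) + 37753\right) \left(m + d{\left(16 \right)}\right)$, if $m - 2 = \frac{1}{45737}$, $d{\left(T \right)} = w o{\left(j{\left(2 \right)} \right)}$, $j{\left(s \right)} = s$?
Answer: $\frac{39759993219425}{45737} \approx 8.6932 \cdot 10^{8}$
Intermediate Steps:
$d{\left(T \right)} = 0$ ($d{\left(T \right)} = 0 \cdot 2 = 0$)
$m = \frac{91475}{45737}$ ($m = 2 + \frac{1}{45737} = \frac{91475}{45737} \approx 2.0$)
$\left(\left(-19548 - 15127\right) \left(6274 - 18808\right) + 37753\right) \left(m + d{\left(16 \right)}\right) = \left(\left(-19548 - 15127\right) \left(6274 - 18808\right) + 37753\right) \left(\frac{91475}{45737} + 0\right) = \left(\left(-34675\right) \left(-12534\right) + 37753\right) \frac{91475}{45737} = \left(434616450 + 37753\right) \frac{91475}{45737} = 434654203 \cdot \frac{91475}{45737} = \frac{39759993219425}{45737}$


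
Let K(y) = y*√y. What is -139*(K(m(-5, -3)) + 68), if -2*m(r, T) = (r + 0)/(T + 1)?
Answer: -9452 + 695*I*√5/8 ≈ -9452.0 + 194.26*I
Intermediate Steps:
m(r, T) = -r/(2*(1 + T)) (m(r, T) = -(r + 0)/(2*(T + 1)) = -r/(2*(1 + T)))
K(y) = y^(3/2)
-139*(K(m(-5, -3)) + 68) = -139*((-1*(-5)/(2 + 2*(-3)))^(3/2) + 68) = -139*((-1*(-5)/(2 - 6))^(3/2) + 68) = -139*((-1*(-5)/(-4))^(3/2) + 68) = -139*((-1*(-5)*(-¼))^(3/2) + 68) = -139*((-5/4)^(3/2) + 68) = -139*(-5*I*√5/8 + 68) = -139*(68 - 5*I*√5/8) = -9452 + 695*I*√5/8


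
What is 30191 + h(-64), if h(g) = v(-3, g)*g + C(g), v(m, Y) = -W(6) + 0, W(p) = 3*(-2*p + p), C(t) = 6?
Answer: 29045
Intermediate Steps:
W(p) = -3*p (W(p) = 3*(-p) = -3*p)
v(m, Y) = 18 (v(m, Y) = -(-3)*6 + 0 = -1*(-18) + 0 = 18 + 0 = 18)
h(g) = 6 + 18*g (h(g) = 18*g + 6 = 6 + 18*g)
30191 + h(-64) = 30191 + (6 + 18*(-64)) = 30191 + (6 - 1152) = 30191 - 1146 = 29045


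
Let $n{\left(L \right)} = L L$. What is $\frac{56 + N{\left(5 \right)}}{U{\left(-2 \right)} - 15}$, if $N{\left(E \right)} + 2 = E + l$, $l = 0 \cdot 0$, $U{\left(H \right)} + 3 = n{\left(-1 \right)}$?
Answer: $- \frac{59}{17} \approx -3.4706$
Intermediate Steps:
$n{\left(L \right)} = L^{2}$
$U{\left(H \right)} = -2$ ($U{\left(H \right)} = -3 + \left(-1\right)^{2} = -3 + 1 = -2$)
$l = 0$
$N{\left(E \right)} = -2 + E$ ($N{\left(E \right)} = -2 + \left(E + 0\right) = -2 + E$)
$\frac{56 + N{\left(5 \right)}}{U{\left(-2 \right)} - 15} = \frac{56 + \left(-2 + 5\right)}{-2 - 15} = \frac{56 + 3}{-17} = 59 \left(- \frac{1}{17}\right) = - \frac{59}{17}$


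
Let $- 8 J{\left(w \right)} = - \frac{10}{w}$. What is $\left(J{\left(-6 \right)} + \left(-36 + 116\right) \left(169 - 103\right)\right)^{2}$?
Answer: $\frac{16056691225}{576} \approx 2.7876 \cdot 10^{7}$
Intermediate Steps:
$J{\left(w \right)} = \frac{5}{4 w}$ ($J{\left(w \right)} = - \frac{\left(-10\right) \frac{1}{w}}{8} = \frac{5}{4 w}$)
$\left(J{\left(-6 \right)} + \left(-36 + 116\right) \left(169 - 103\right)\right)^{2} = \left(\frac{5}{4 \left(-6\right)} + \left(-36 + 116\right) \left(169 - 103\right)\right)^{2} = \left(\frac{5}{4} \left(- \frac{1}{6}\right) + 80 \cdot 66\right)^{2} = \left(- \frac{5}{24} + 5280\right)^{2} = \left(\frac{126715}{24}\right)^{2} = \frac{16056691225}{576}$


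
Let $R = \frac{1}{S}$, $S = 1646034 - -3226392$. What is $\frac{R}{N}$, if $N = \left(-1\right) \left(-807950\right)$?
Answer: $\frac{1}{3936676586700} \approx 2.5402 \cdot 10^{-13}$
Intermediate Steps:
$S = 4872426$ ($S = 1646034 + 3226392 = 4872426$)
$R = \frac{1}{4872426} \approx 2.0524 \cdot 10^{-7}$
$N = 807950$
$\frac{R}{N} = \frac{1}{4872426 \cdot 807950} = \frac{1}{4872426} \cdot \frac{1}{807950} = \frac{1}{3936676586700}$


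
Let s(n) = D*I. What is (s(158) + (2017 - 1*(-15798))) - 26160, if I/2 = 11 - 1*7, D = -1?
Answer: -8353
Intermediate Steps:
I = 8 (I = 2*(11 - 1*7) = 2*(11 - 7) = 2*4 = 8)
s(n) = -8 (s(n) = -1*8 = -8)
(s(158) + (2017 - 1*(-15798))) - 26160 = (-8 + (2017 - 1*(-15798))) - 26160 = (-8 + (2017 + 15798)) - 26160 = (-8 + 17815) - 26160 = 17807 - 26160 = -8353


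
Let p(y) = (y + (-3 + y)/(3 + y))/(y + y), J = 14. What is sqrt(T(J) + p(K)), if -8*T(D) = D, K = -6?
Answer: I*sqrt(6)/2 ≈ 1.2247*I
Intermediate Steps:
T(D) = -D/8
p(y) = (y + (-3 + y)/(3 + y))/(2*y) (p(y) = (y + (-3 + y)/(3 + y))/((2*y)) = (y + (-3 + y)/(3 + y))*(1/(2*y)) = (y + (-3 + y)/(3 + y))/(2*y))
sqrt(T(J) + p(K)) = sqrt(-1/8*14 + (1/2)*(-3 + (-6)**2 + 4*(-6))/(-6*(3 - 6))) = sqrt(-7/4 + (1/2)*(-1/6)*(-3 + 36 - 24)/(-3)) = sqrt(-7/4 + (1/2)*(-1/6)*(-1/3)*9) = sqrt(-7/4 + 1/4) = sqrt(-3/2) = I*sqrt(6)/2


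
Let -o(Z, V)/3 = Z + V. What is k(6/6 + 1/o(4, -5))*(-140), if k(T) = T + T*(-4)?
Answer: 560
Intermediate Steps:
o(Z, V) = -3*V - 3*Z (o(Z, V) = -3*(Z + V) = -3*(V + Z) = -3*V - 3*Z)
k(T) = -3*T (k(T) = T - 4*T = -3*T)
k(6/6 + 1/o(4, -5))*(-140) = -3*(6/6 + 1/(-3*(-5) - 3*4))*(-140) = -3*(6*(1/6) + 1/(15 - 12))*(-140) = -3*(1 + 1/3)*(-140) = -3*4/3*(-140) = -4*(-140) = 560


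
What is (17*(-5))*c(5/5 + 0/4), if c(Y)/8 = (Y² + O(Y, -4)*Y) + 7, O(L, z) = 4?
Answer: -8160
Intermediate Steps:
c(Y) = 56 + 8*Y² + 32*Y (c(Y) = 8*((Y² + 4*Y) + 7) = 8*(7 + Y² + 4*Y) = 56 + 8*Y² + 32*Y)
(17*(-5))*c(5/5 + 0/4) = (17*(-5))*(56 + 8*(5/5 + 0/4)² + 32*(5/5 + 0/4)) = -85*(56 + 8*(5*(⅕) + 0*(¼))² + 32*(5*(⅕) + 0*(¼))) = -85*(56 + 8*(1 + 0)² + 32*(1 + 0)) = -85*(56 + 8*1² + 32*1) = -85*(56 + 8*1 + 32) = -85*(56 + 8 + 32) = -85*96 = -8160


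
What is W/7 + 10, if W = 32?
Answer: 102/7 ≈ 14.571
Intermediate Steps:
W/7 + 10 = 32/7 + 10 = 102/7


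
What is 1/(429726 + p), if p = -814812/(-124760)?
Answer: 31190/13403357643 ≈ 2.3270e-6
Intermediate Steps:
p = 203703/31190 (p = -814812*(-1/124760) = 203703/31190 ≈ 6.5310)
1/(429726 + p) = 1/(429726 + 203703/31190) = 1/(13403357643/31190) = 31190/13403357643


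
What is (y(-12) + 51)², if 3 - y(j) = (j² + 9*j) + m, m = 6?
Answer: 144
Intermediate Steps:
y(j) = -3 - j² - 9*j (y(j) = 3 - ((j² + 9*j) + 6) = 3 - (6 + j² + 9*j) = 3 + (-6 - j² - 9*j) = -3 - j² - 9*j)
(y(-12) + 51)² = ((-3 - 1*(-12)² - 9*(-12)) + 51)² = ((-3 - 1*144 + 108) + 51)² = ((-3 - 144 + 108) + 51)² = (-39 + 51)² = 12² = 144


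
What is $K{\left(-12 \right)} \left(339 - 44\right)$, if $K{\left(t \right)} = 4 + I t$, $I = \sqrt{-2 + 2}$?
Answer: $1180$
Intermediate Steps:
$I = 0$ ($I = \sqrt{0} = 0$)
$K{\left(t \right)} = 4$ ($K{\left(t \right)} = 4 + 0 t = 4 + 0 = 4$)
$K{\left(-12 \right)} \left(339 - 44\right) = 4 \left(339 - 44\right) = 4 \cdot 295 = 1180$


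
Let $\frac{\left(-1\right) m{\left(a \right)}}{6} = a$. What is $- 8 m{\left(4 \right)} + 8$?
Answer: $200$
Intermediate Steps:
$m{\left(a \right)} = - 6 a$
$- 8 m{\left(4 \right)} + 8 = - 8 \left(\left(-6\right) 4\right) + 8 = \left(-8\right) \left(-24\right) + 8 = 192 + 8 = 200$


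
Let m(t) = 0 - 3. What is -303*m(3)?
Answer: 909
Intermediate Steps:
m(t) = -3
-303*m(3) = -303*(-3) = 909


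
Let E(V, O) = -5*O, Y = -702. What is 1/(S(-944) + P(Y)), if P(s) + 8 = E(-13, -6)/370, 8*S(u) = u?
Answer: -37/4659 ≈ -0.0079416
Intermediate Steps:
S(u) = u/8
P(s) = -293/37 (P(s) = -8 - 5*(-6)/370 = -8 + 30*(1/370) = -8 + 3/37 = -293/37)
1/(S(-944) + P(Y)) = 1/((⅛)*(-944) - 293/37) = 1/(-118 - 293/37) = 1/(-4659/37) = -37/4659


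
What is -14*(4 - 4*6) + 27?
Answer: 307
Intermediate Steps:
-14*(4 - 4*6) + 27 = -14*(4 - 24) + 27 = -14*(-20) + 27 = 280 + 27 = 307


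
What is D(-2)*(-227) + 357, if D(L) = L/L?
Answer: 130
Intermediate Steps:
D(L) = 1
D(-2)*(-227) + 357 = 1*(-227) + 357 = -227 + 357 = 130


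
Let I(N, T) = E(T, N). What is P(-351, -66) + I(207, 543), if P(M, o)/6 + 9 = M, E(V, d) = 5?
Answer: -2155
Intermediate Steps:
I(N, T) = 5
P(M, o) = -54 + 6*M
P(-351, -66) + I(207, 543) = (-54 + 6*(-351)) + 5 = (-54 - 2106) + 5 = -2160 + 5 = -2155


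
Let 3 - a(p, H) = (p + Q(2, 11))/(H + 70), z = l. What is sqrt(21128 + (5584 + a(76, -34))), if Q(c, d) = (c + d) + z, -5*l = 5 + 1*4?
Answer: sqrt(6010330)/15 ≈ 163.44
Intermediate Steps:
l = -9/5 (l = -(5 + 1*4)/5 = -(5 + 4)/5 = -1/5*9 = -9/5 ≈ -1.8000)
z = -9/5 ≈ -1.8000
Q(c, d) = -9/5 + c + d (Q(c, d) = (c + d) - 9/5 = -9/5 + c + d)
a(p, H) = 3 - (56/5 + p)/(70 + H) (a(p, H) = 3 - (p + (-9/5 + 2 + 11))/(H + 70) = 3 - (p + 56/5)/(70 + H) = 3 - (56/5 + p)/(70 + H))
sqrt(21128 + (5584 + a(76, -34))) = sqrt(21128 + (5584 + (994/5 - 1*76 + 3*(-34))/(70 - 34))) = sqrt(21128 + (5584 + (994/5 - 76 - 102)/36)) = sqrt(21128 + (5584 + (1/36)*(104/5))) = sqrt(21128 + (5584 + 26/45)) = sqrt(21128 + 251306/45) = sqrt(1202066/45) = sqrt(6010330)/15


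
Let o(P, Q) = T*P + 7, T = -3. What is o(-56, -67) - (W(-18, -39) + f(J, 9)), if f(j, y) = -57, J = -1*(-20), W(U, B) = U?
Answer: 250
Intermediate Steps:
J = 20
o(P, Q) = 7 - 3*P (o(P, Q) = -3*P + 7 = 7 - 3*P)
o(-56, -67) - (W(-18, -39) + f(J, 9)) = (7 - 3*(-56)) - (-18 - 57) = (7 + 168) - 1*(-75) = 175 + 75 = 250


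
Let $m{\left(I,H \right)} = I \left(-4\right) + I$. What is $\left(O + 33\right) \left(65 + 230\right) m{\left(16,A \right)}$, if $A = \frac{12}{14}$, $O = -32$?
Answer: $-14160$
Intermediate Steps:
$A = \frac{6}{7}$ ($A = 12 \cdot \frac{1}{14} = \frac{6}{7} \approx 0.85714$)
$m{\left(I,H \right)} = - 3 I$ ($m{\left(I,H \right)} = - 4 I + I = - 3 I$)
$\left(O + 33\right) \left(65 + 230\right) m{\left(16,A \right)} = \left(-32 + 33\right) \left(65 + 230\right) \left(\left(-3\right) 16\right) = 1 \cdot 295 \left(-48\right) = 295 \left(-48\right) = -14160$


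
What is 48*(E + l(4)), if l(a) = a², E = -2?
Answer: 672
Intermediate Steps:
48*(E + l(4)) = 48*(-2 + 4²) = 48*(-2 + 16) = 48*14 = 672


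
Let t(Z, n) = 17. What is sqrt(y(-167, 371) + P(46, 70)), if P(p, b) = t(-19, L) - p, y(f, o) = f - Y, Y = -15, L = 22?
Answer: I*sqrt(181) ≈ 13.454*I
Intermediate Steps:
y(f, o) = 15 + f (y(f, o) = f - 1*(-15) = f + 15 = 15 + f)
P(p, b) = 17 - p
sqrt(y(-167, 371) + P(46, 70)) = sqrt((15 - 167) + (17 - 1*46)) = sqrt(-152 + (17 - 46)) = sqrt(-152 - 29) = sqrt(-181) = I*sqrt(181)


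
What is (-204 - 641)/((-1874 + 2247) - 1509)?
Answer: 845/1136 ≈ 0.74384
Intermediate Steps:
(-204 - 641)/((-1874 + 2247) - 1509) = -845/(373 - 1509) = -845/(-1136) = -845*(-1/1136) = 845/1136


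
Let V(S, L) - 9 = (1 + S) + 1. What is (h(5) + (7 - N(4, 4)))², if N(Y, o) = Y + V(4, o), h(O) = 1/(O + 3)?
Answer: 9025/64 ≈ 141.02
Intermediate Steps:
V(S, L) = 11 + S (V(S, L) = 9 + ((1 + S) + 1) = 9 + (2 + S) = 11 + S)
h(O) = 1/(3 + O)
N(Y, o) = 15 + Y (N(Y, o) = Y + (11 + 4) = Y + 15 = 15 + Y)
(h(5) + (7 - N(4, 4)))² = (1/(3 + 5) + (7 - (15 + 4)))² = (1/8 + (7 - 1*19))² = (⅛ + (7 - 19))² = (⅛ - 12)² = (-95/8)² = 9025/64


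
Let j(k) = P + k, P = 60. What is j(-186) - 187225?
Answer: -187351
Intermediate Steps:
j(k) = 60 + k
j(-186) - 187225 = (60 - 186) - 187225 = -126 - 187225 = -187351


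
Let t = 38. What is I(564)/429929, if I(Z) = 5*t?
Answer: 190/429929 ≈ 0.00044193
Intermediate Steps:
I(Z) = 190 (I(Z) = 5*38 = 190)
I(564)/429929 = 190/429929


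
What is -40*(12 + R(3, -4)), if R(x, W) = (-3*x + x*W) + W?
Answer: 520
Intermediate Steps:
R(x, W) = W - 3*x + W*x (R(x, W) = (-3*x + W*x) + W = W - 3*x + W*x)
-40*(12 + R(3, -4)) = -40*(12 + (-4 - 3*3 - 4*3)) = -40*(12 + (-4 - 9 - 12)) = -40*(12 - 25) = -40*(-13) = 520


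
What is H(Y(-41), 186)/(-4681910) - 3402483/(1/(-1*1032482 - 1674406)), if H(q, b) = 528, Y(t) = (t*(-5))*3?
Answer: 21560524226880133056/2340955 ≈ 9.2101e+12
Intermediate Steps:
Y(t) = -15*t (Y(t) = -5*t*3 = -15*t)
H(Y(-41), 186)/(-4681910) - 3402483/(1/(-1*1032482 - 1674406)) = 528/(-4681910) - 3402483/(1/(-1*1032482 - 1674406)) = 528*(-1/4681910) - 3402483/(1/(-1032482 - 1674406)) = -264/2340955 - 3402483/(1/(-2706888)) = -264/2340955 - 3402483/(-1/2706888) = -264/2340955 - 3402483*(-2706888) = -264/2340955 + 9210140402904 = 21560524226880133056/2340955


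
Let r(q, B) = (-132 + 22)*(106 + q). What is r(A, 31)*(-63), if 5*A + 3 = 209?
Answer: 1020096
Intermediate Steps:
A = 206/5 (A = -⅗ + (⅕)*209 = -⅗ + 209/5 = 206/5 ≈ 41.200)
r(q, B) = -11660 - 110*q (r(q, B) = -110*(106 + q) = -11660 - 110*q)
r(A, 31)*(-63) = (-11660 - 110*206/5)*(-63) = (-11660 - 4532)*(-63) = -16192*(-63) = 1020096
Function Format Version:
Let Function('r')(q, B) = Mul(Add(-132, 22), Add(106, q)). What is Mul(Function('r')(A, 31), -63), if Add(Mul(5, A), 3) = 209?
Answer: 1020096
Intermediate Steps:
A = Rational(206, 5) (A = Add(Rational(-3, 5), Mul(Rational(1, 5), 209)) = Add(Rational(-3, 5), Rational(209, 5)) = Rational(206, 5) ≈ 41.200)
Function('r')(q, B) = Add(-11660, Mul(-110, q)) (Function('r')(q, B) = Mul(-110, Add(106, q)) = Add(-11660, Mul(-110, q)))
Mul(Function('r')(A, 31), -63) = Mul(Add(-11660, Mul(-110, Rational(206, 5))), -63) = Mul(Add(-11660, -4532), -63) = Mul(-16192, -63) = 1020096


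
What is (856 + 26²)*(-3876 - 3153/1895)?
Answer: -11257401036/1895 ≈ -5.9406e+6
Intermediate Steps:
(856 + 26²)*(-3876 - 3153/1895) = (856 + 676)*(-3876 - 3153*1/1895) = 1532*(-3876 - 3153/1895) = 1532*(-7348173/1895) = -11257401036/1895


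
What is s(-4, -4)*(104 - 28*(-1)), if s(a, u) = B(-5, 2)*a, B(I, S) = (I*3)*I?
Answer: -39600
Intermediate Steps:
B(I, S) = 3*I² (B(I, S) = (3*I)*I = 3*I²)
s(a, u) = 75*a (s(a, u) = (3*(-5)²)*a = (3*25)*a = 75*a)
s(-4, -4)*(104 - 28*(-1)) = (75*(-4))*(104 - 28*(-1)) = -300*(104 + 28) = -300*132 = -39600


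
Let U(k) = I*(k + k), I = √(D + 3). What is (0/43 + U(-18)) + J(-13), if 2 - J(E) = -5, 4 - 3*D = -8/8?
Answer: 7 - 12*√42 ≈ -70.769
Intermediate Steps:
D = 5/3 (D = 4/3 - (-8)/(3*8) = 4/3 - ⅓*(-1) = 4/3 + ⅓ = 5/3 ≈ 1.6667)
I = √42/3 (I = √(5/3 + 3) = √(14/3) = √42/3 ≈ 2.1602)
J(E) = 7 (J(E) = 2 - 1*(-5) = 2 + 5 = 7)
U(k) = 2*k*√42/3 (U(k) = (√42/3)*(k + k) = (√42/3)*(2*k) = 2*k*√42/3)
(0/43 + U(-18)) + J(-13) = (0/43 + (⅔)*(-18)*√42) + 7 = ((1/43)*0 - 12*√42) + 7 = (0 - 12*√42) + 7 = -12*√42 + 7 = 7 - 12*√42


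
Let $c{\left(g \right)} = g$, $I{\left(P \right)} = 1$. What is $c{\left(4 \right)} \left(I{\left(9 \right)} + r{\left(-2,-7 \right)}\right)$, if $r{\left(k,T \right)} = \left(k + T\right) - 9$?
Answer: $-68$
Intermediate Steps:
$r{\left(k,T \right)} = -9 + T + k$ ($r{\left(k,T \right)} = \left(T + k\right) - 9 = -9 + T + k$)
$c{\left(4 \right)} \left(I{\left(9 \right)} + r{\left(-2,-7 \right)}\right) = 4 \left(1 - 18\right) = 4 \left(-17\right) = -68$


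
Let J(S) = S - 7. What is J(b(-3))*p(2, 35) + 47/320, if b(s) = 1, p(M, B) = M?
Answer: -3793/320 ≈ -11.853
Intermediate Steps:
J(S) = -7 + S
J(b(-3))*p(2, 35) + 47/320 = (-7 + 1)*2 + 47/320 = -6*2 + 47*(1/320) = -12 + 47/320 = -3793/320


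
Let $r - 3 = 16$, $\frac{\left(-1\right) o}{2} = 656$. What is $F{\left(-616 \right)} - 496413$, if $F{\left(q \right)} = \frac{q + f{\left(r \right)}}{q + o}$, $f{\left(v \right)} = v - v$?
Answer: $- \frac{119635456}{241} \approx -4.9641 \cdot 10^{5}$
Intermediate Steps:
$o = -1312$ ($o = \left(-2\right) 656 = -1312$)
$r = 19$ ($r = 3 + 16 = 19$)
$f{\left(v \right)} = 0$
$F{\left(q \right)} = \frac{q}{-1312 + q}$ ($F{\left(q \right)} = \frac{q + 0}{q - 1312} = \frac{q}{-1312 + q}$)
$F{\left(-616 \right)} - 496413 = - \frac{616}{-1312 - 616} - 496413 = - \frac{616}{-1928} - 496413 = \left(-616\right) \left(- \frac{1}{1928}\right) - 496413 = \frac{77}{241} - 496413 = - \frac{119635456}{241}$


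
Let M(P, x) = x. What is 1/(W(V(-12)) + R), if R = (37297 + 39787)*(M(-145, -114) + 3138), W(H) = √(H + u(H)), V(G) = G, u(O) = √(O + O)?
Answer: 1/(233102016 + √2*√(-6 + I*√6)) ≈ 4.29e-9 - 0.e-16*I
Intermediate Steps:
u(O) = √2*√O (u(O) = √(2*O) = √2*√O)
W(H) = √(H + √2*√H)
R = 233102016 (R = (37297 + 39787)*(-114 + 3138) = 77084*3024 = 233102016)
1/(W(V(-12)) + R) = 1/(√(-12 + √2*√(-12)) + 233102016) = 1/(√(-12 + √2*(2*I*√3)) + 233102016) = 1/(√(-12 + 2*I*√6) + 233102016) = 1/(233102016 + √(-12 + 2*I*√6))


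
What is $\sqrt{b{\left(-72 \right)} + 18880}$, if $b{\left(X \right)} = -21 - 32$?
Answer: $\sqrt{18827} \approx 137.21$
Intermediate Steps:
$b{\left(X \right)} = -53$
$\sqrt{b{\left(-72 \right)} + 18880} = \sqrt{-53 + 18880} = \sqrt{18827}$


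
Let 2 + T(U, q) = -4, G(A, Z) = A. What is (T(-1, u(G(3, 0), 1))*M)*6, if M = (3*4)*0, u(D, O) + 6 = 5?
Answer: 0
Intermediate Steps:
u(D, O) = -1 (u(D, O) = -6 + 5 = -1)
M = 0 (M = 12*0 = 0)
T(U, q) = -6 (T(U, q) = -2 - 4 = -6)
(T(-1, u(G(3, 0), 1))*M)*6 = -6*0*6 = 0*6 = 0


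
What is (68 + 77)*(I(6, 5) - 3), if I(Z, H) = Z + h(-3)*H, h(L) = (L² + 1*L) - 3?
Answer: 2610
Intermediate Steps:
h(L) = -3 + L + L² (h(L) = (L² + L) - 3 = (L + L²) - 3 = -3 + L + L²)
I(Z, H) = Z + 3*H (I(Z, H) = Z + (-3 - 3 + (-3)²)*H = Z + (-3 - 3 + 9)*H = Z + 3*H)
(68 + 77)*(I(6, 5) - 3) = (68 + 77)*((6 + 3*5) - 3) = 145*((6 + 15) - 3) = 145*(21 - 3) = 145*18 = 2610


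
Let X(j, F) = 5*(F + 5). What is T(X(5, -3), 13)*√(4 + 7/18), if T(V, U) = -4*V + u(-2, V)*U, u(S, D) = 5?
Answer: 25*√158/6 ≈ 52.374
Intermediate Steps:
X(j, F) = 25 + 5*F (X(j, F) = 5*(5 + F) = 25 + 5*F)
T(V, U) = -4*V + 5*U
T(X(5, -3), 13)*√(4 + 7/18) = (-4*(25 + 5*(-3)) + 5*13)*√(4 + 7/18) = (-4*(25 - 15) + 65)*√(4 + 7*(1/18)) = (-4*10 + 65)*√(4 + 7/18) = (-40 + 65)*√(79/18) = 25*(√158/6) = 25*√158/6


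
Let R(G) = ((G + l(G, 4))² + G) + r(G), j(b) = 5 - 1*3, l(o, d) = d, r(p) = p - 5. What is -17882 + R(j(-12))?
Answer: -17847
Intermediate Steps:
r(p) = -5 + p
j(b) = 2 (j(b) = 5 - 3 = 2)
R(G) = -5 + (4 + G)² + 2*G (R(G) = ((G + 4)² + G) + (-5 + G) = ((4 + G)² + G) + (-5 + G) = (G + (4 + G)²) + (-5 + G) = -5 + (4 + G)² + 2*G)
-17882 + R(j(-12)) = -17882 + (11 + 2² + 10*2) = -17882 + (11 + 4 + 20) = -17882 + 35 = -17847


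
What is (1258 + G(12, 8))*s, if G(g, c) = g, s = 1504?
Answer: 1910080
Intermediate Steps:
(1258 + G(12, 8))*s = (1258 + 12)*1504 = 1270*1504 = 1910080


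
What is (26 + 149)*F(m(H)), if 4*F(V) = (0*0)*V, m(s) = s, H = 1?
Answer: 0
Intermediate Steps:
F(V) = 0 (F(V) = ((0*0)*V)/4 = (0*V)/4 = (1/4)*0 = 0)
(26 + 149)*F(m(H)) = (26 + 149)*0 = 175*0 = 0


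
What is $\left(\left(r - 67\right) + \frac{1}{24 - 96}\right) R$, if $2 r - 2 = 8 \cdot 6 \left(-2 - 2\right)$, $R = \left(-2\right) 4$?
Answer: $\frac{11665}{9} \approx 1296.1$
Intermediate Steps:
$R = -8$
$r = -95$ ($r = 1 + \frac{8 \cdot 6 \left(-2 - 2\right)}{2} = 1 + \frac{8 \cdot 6 \left(-4\right)}{2} = 1 + \frac{8 \left(-24\right)}{2} = 1 + \frac{1}{2} \left(-192\right) = 1 - 96 = -95$)
$\left(\left(r - 67\right) + \frac{1}{24 - 96}\right) R = \left(\left(-95 - 67\right) + \frac{1}{24 - 96}\right) \left(-8\right) = \left(\left(-95 - 67\right) + \frac{1}{-72}\right) \left(-8\right) = \left(-162 - \frac{1}{72}\right) \left(-8\right) = \left(- \frac{11665}{72}\right) \left(-8\right) = \frac{11665}{9}$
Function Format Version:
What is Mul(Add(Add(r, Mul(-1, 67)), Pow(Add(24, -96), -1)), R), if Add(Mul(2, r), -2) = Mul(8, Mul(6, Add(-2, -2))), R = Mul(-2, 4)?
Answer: Rational(11665, 9) ≈ 1296.1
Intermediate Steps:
R = -8
r = -95 (r = Add(1, Mul(Rational(1, 2), Mul(8, Mul(6, Add(-2, -2))))) = Add(1, Mul(Rational(1, 2), Mul(8, Mul(6, -4)))) = Add(1, Mul(Rational(1, 2), Mul(8, -24))) = Add(1, Mul(Rational(1, 2), -192)) = Add(1, -96) = -95)
Mul(Add(Add(r, Mul(-1, 67)), Pow(Add(24, -96), -1)), R) = Mul(Add(Add(-95, Mul(-1, 67)), Pow(Add(24, -96), -1)), -8) = Mul(Add(Add(-95, -67), Pow(-72, -1)), -8) = Mul(Add(-162, Rational(-1, 72)), -8) = Mul(Rational(-11665, 72), -8) = Rational(11665, 9)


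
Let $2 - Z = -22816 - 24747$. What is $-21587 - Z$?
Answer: $-69152$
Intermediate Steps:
$Z = 47565$ ($Z = 2 - \left(-22816 - 24747\right) = 2 - -47563 = 2 + 47563 = 47565$)
$-21587 - Z = -21587 - 47565 = -69152$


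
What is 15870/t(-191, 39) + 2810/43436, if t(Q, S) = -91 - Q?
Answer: 8620129/54295 ≈ 158.76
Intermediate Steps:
15870/t(-191, 39) + 2810/43436 = 15870/(-91 - 1*(-191)) + 2810/43436 = 15870/(-91 + 191) + 2810*(1/43436) = 15870/100 + 1405/21718 = 15870*(1/100) + 1405/21718 = 1587/10 + 1405/21718 = 8620129/54295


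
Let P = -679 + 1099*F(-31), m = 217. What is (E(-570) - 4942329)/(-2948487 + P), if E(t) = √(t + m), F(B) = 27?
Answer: 4942329/2919493 - I*√353/2919493 ≈ 1.6929 - 6.4355e-6*I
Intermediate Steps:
P = 28994 (P = -679 + 1099*27 = -679 + 29673 = 28994)
E(t) = √(217 + t) (E(t) = √(t + 217) = √(217 + t))
(E(-570) - 4942329)/(-2948487 + P) = (√(217 - 570) - 4942329)/(-2948487 + 28994) = (√(-353) - 4942329)/(-2919493) = (I*√353 - 4942329)*(-1/2919493) = (-4942329 + I*√353)*(-1/2919493) = 4942329/2919493 - I*√353/2919493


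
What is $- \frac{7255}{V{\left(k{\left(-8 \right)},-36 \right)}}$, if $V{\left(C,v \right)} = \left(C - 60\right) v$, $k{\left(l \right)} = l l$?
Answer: $\frac{7255}{144} \approx 50.382$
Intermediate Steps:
$k{\left(l \right)} = l^{2}$
$V{\left(C,v \right)} = v \left(-60 + C\right)$ ($V{\left(C,v \right)} = \left(-60 + C\right) v = v \left(-60 + C\right)$)
$- \frac{7255}{V{\left(k{\left(-8 \right)},-36 \right)}} = - \frac{7255}{\left(-36\right) \left(-60 + \left(-8\right)^{2}\right)} = - \frac{7255}{\left(-36\right) \left(-60 + 64\right)} = - \frac{7255}{\left(-36\right) 4} = - \frac{7255}{-144} = \left(-7255\right) \left(- \frac{1}{144}\right) = \frac{7255}{144}$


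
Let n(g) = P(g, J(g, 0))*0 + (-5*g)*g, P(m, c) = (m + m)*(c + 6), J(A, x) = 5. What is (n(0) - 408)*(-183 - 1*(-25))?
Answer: 64464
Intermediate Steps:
P(m, c) = 2*m*(6 + c) (P(m, c) = (2*m)*(6 + c) = 2*m*(6 + c))
n(g) = -5*g² (n(g) = (2*g*(6 + 5))*0 + (-5*g)*g = (2*g*11)*0 - 5*g² = (22*g)*0 - 5*g² = 0 - 5*g² = -5*g²)
(n(0) - 408)*(-183 - 1*(-25)) = (-5*0² - 408)*(-183 - 1*(-25)) = (-5*0 - 408)*(-183 + 25) = (0 - 408)*(-158) = -408*(-158) = 64464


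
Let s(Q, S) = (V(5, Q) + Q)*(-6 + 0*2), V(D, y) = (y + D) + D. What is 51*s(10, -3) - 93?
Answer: -9273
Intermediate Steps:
V(D, y) = y + 2*D (V(D, y) = (D + y) + D = y + 2*D)
s(Q, S) = -60 - 12*Q (s(Q, S) = ((Q + 2*5) + Q)*(-6 + 0*2) = ((Q + 10) + Q)*(-6 + 0) = ((10 + Q) + Q)*(-6) = (10 + 2*Q)*(-6) = -60 - 12*Q)
51*s(10, -3) - 93 = 51*(-60 - 12*10) - 93 = 51*(-60 - 120) - 93 = 51*(-180) - 93 = -9180 - 93 = -9273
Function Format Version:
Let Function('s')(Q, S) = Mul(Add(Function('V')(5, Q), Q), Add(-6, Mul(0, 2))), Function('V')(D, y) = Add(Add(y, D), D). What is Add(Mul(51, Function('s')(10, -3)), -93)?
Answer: -9273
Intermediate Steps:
Function('V')(D, y) = Add(y, Mul(2, D)) (Function('V')(D, y) = Add(Add(D, y), D) = Add(y, Mul(2, D)))
Function('s')(Q, S) = Add(-60, Mul(-12, Q)) (Function('s')(Q, S) = Mul(Add(Add(Q, Mul(2, 5)), Q), Add(-6, Mul(0, 2))) = Mul(Add(Add(Q, 10), Q), Add(-6, 0)) = Mul(Add(Add(10, Q), Q), -6) = Mul(Add(10, Mul(2, Q)), -6) = Add(-60, Mul(-12, Q)))
Add(Mul(51, Function('s')(10, -3)), -93) = Add(Mul(51, Add(-60, Mul(-12, 10))), -93) = Add(Mul(51, Add(-60, -120)), -93) = Add(Mul(51, -180), -93) = Add(-9180, -93) = -9273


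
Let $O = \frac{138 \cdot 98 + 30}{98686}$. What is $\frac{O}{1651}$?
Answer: $\frac{6777}{81465293} \approx 8.3189 \cdot 10^{-5}$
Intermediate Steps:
$O = \frac{6777}{49343}$ ($O = \left(13524 + 30\right) \frac{1}{98686} = 13554 \cdot \frac{1}{98686} = \frac{6777}{49343} \approx 0.13734$)
$\frac{O}{1651} = \frac{6777}{49343 \cdot 1651} = \frac{6777}{49343} \cdot \frac{1}{1651} = \frac{6777}{81465293}$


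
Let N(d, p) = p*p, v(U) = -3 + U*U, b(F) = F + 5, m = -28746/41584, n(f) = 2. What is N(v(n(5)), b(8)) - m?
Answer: 3528221/20792 ≈ 169.69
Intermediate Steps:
m = -14373/20792 (m = -28746*1/41584 = -14373/20792 ≈ -0.69128)
b(F) = 5 + F
v(U) = -3 + U**2
N(d, p) = p**2
N(v(n(5)), b(8)) - m = (5 + 8)**2 - 1*(-14373/20792) = 13**2 + 14373/20792 = 169 + 14373/20792 = 3528221/20792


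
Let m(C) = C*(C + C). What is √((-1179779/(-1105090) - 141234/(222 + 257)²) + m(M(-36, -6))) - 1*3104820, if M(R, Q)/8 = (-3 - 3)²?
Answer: -3104820 + √46481750948557445542910/529338110 ≈ -3.1044e+6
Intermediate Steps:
M(R, Q) = 288 (M(R, Q) = 8*(-3 - 3)² = 8*(-6)² = 8*36 = 288)
m(C) = 2*C² (m(C) = C*(2*C) = 2*C²)
√((-1179779/(-1105090) - 141234/(222 + 257)²) + m(M(-36, -6))) - 1*3104820 = √((-1179779/(-1105090) - 141234/(222 + 257)²) + 2*288²) - 1*3104820 = √((-1179779*(-1/1105090) - 141234/(479²)) + 2*82944) - 3104820 = √((1179779/1105090 - 141234/229441) + 165888) - 3104820 = √(114613392479/253552954690 + 165888) - 3104820 = √(42061507161007199/253552954690) - 3104820 = √46481750948557445542910/529338110 - 3104820 = -3104820 + √46481750948557445542910/529338110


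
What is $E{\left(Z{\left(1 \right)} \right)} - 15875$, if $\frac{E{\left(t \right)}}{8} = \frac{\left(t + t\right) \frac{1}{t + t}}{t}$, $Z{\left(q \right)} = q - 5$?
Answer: $-15877$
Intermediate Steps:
$Z{\left(q \right)} = -5 + q$
$E{\left(t \right)} = \frac{8}{t}$ ($E{\left(t \right)} = 8 \frac{\left(t + t\right) \frac{1}{t + t}}{t} = 8 \frac{2 t \frac{1}{2 t}}{t} = 8 \cdot 1 \frac{1}{t} = \frac{8}{t}$)
$E{\left(Z{\left(1 \right)} \right)} - 15875 = \frac{8}{-5 + 1} - 15875 = \frac{8}{-4} - 15875 = 8 \left(- \frac{1}{4}\right) - 15875 = -2 - 15875 = -15877$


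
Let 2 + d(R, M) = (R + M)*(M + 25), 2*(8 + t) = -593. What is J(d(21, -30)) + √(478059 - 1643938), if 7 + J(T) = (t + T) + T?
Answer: -451/2 + I*√1165879 ≈ -225.5 + 1079.8*I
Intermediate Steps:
t = -609/2 (t = -8 + (½)*(-593) = -8 - 593/2 = -609/2 ≈ -304.50)
d(R, M) = -2 + (25 + M)*(M + R) (d(R, M) = -2 + (R + M)*(M + 25) = -2 + (M + R)*(25 + M) = -2 + (25 + M)*(M + R))
J(T) = -623/2 + 2*T (J(T) = -7 + ((-609/2 + T) + T) = -7 + (-609/2 + 2*T) = -623/2 + 2*T)
J(d(21, -30)) + √(478059 - 1643938) = (-623/2 + 2*(-2 + (-30)² + 25*(-30) + 25*21 - 30*21)) + √(478059 - 1643938) = (-623/2 + 2*(-2 + 900 - 750 + 525 - 630)) + √(-1165879) = (-623/2 + 2*43) + I*√1165879 = (-623/2 + 86) + I*√1165879 = -451/2 + I*√1165879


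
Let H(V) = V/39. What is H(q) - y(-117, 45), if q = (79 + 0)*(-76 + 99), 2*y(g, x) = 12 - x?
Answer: 4921/78 ≈ 63.090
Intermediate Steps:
y(g, x) = 6 - x/2 (y(g, x) = (12 - x)/2 = 6 - x/2)
q = 1817 (q = 79*23 = 1817)
H(V) = V/39 (H(V) = V*(1/39) = V/39)
H(q) - y(-117, 45) = (1/39)*1817 - (6 - ½*45) = 1817/39 - (6 - 45/2) = 1817/39 - 1*(-33/2) = 1817/39 + 33/2 = 4921/78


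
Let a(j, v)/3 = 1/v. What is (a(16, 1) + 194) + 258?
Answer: 455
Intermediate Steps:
a(j, v) = 3/v
(a(16, 1) + 194) + 258 = (3/1 + 194) + 258 = (3*1 + 194) + 258 = (3 + 194) + 258 = 197 + 258 = 455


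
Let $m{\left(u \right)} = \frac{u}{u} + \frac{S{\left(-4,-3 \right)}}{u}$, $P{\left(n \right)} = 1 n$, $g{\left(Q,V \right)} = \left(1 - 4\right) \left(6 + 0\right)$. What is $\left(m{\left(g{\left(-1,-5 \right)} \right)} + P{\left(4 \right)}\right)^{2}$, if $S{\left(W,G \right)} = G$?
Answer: $\frac{961}{36} \approx 26.694$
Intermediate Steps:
$g{\left(Q,V \right)} = -18$ ($g{\left(Q,V \right)} = \left(-3\right) 6 = -18$)
$P{\left(n \right)} = n$
$m{\left(u \right)} = 1 - \frac{3}{u}$ ($m{\left(u \right)} = \frac{u}{u} - \frac{3}{u} = 1 - \frac{3}{u}$)
$\left(m{\left(g{\left(-1,-5 \right)} \right)} + P{\left(4 \right)}\right)^{2} = \left(\frac{-3 - 18}{-18} + 4\right)^{2} = \left(\left(- \frac{1}{18}\right) \left(-21\right) + 4\right)^{2} = \left(\frac{7}{6} + 4\right)^{2} = \left(\frac{31}{6}\right)^{2} = \frac{961}{36}$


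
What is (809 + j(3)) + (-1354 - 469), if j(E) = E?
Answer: -1011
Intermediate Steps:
(809 + j(3)) + (-1354 - 469) = (809 + 3) + (-1354 - 469) = 812 - 1823 = -1011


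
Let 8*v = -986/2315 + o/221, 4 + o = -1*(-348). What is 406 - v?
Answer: 830573533/2046460 ≈ 405.86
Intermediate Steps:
o = 344 (o = -4 - 1*(-348) = -4 + 348 = 344)
v = 289227/2046460 (v = (-986/2315 + 344/221)/8 = (1/8)*(578454/511615) = 289227/2046460 ≈ 0.14133)
406 - v = 406 - 1*289227/2046460 = 406 - 289227/2046460 = 830573533/2046460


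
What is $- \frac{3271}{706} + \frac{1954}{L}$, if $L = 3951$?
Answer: $- \frac{11544197}{2789406} \approx -4.1386$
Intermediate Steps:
$- \frac{3271}{706} + \frac{1954}{L} = - \frac{3271}{706} + \frac{1954}{3951} = - \frac{11544197}{2789406}$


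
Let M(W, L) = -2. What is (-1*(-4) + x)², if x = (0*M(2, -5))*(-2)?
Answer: 16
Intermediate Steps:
x = 0 (x = (0*(-2))*(-2) = 0*(-2) = 0)
(-1*(-4) + x)² = (-1*(-4) + 0)² = (4 + 0)² = 4² = 16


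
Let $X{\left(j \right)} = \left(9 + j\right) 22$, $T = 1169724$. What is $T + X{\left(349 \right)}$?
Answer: $1177600$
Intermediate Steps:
$X{\left(j \right)} = 198 + 22 j$
$T + X{\left(349 \right)} = 1169724 + \left(198 + 22 \cdot 349\right) = 1169724 + \left(198 + 7678\right) = 1169724 + 7876 = 1177600$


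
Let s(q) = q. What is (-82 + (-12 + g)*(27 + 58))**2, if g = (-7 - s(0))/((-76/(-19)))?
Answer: 25030009/16 ≈ 1.5644e+6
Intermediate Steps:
g = -7/4 (g = (-7 - 1*0)/((-76/(-19))) = (-7 + 0)/((-76*(-1/19))) = -7/4 ≈ -1.7500)
(-82 + (-12 + g)*(27 + 58))**2 = (-82 + (-12 - 7/4)*(27 + 58))**2 = (-82 - 55/4*85)**2 = (-82 - 4675/4)**2 = (-5003/4)**2 = 25030009/16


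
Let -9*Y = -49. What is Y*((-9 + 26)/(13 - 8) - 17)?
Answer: -3332/45 ≈ -74.044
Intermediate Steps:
Y = 49/9 (Y = -⅑*(-49) = 49/9 ≈ 5.4444)
Y*((-9 + 26)/(13 - 8) - 17) = 49*((-9 + 26)/(13 - 8) - 17)/9 = 49*(17/5 - 17)/9 = (49/9)*(-68/5) = -3332/45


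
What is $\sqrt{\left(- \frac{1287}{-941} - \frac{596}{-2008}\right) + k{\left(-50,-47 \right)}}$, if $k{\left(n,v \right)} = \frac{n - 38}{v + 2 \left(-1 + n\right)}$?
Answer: $\frac{\sqrt{11171901220940794}}{70384918} \approx 1.5017$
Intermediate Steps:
$k{\left(n,v \right)} = \frac{-38 + n}{-2 + v + 2 n}$ ($k{\left(n,v \right)} = \frac{-38 + n}{v + \left(-2 + 2 n\right)} = \frac{-38 + n}{-2 + v + 2 n}$)
$\sqrt{\left(- \frac{1287}{-941} - \frac{596}{-2008}\right) + k{\left(-50,-47 \right)}} = \sqrt{\left(- \frac{1287}{-941} - \frac{596}{-2008}\right) + \frac{-38 - 50}{-2 - 47 + 2 \left(-50\right)}} = \sqrt{\left(\left(-1287\right) \left(- \frac{1}{941}\right) - - \frac{149}{502}\right) + \frac{1}{-2 - 47 - 100} \left(-88\right)} = \sqrt{\left(\frac{1287}{941} + \frac{149}{502}\right) + \frac{1}{-149} \left(-88\right)} = \sqrt{\frac{786283}{472382} - - \frac{88}{149}} = \sqrt{\frac{786283}{472382} + \frac{88}{149}} = \sqrt{\frac{158725783}{70384918}} = \frac{\sqrt{11171901220940794}}{70384918}$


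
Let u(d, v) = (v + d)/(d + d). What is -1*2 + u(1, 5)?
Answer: 1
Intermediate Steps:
u(d, v) = (d + v)/(2*d) (u(d, v) = (d + v)/((2*d)) = (d + v)*(1/(2*d)) = (d + v)/(2*d))
-1*2 + u(1, 5) = -1*2 + (½)*(1 + 5)/1 = -2 + (½)*1*6 = -2 + 3 = 1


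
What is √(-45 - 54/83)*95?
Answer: 285*I*√34943/83 ≈ 641.87*I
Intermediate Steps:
√(-45 - 54/83)*95 = √(-3789/83)*95 = (3*I*√34943/83)*95 = 285*I*√34943/83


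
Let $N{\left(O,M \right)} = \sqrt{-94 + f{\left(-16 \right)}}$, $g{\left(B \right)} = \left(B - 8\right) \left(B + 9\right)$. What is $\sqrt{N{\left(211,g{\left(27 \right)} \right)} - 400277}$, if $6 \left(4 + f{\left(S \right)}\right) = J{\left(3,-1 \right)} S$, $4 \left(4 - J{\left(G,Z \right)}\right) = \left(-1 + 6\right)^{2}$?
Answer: $\sqrt{-400277 + 2 i \sqrt{23}} \approx 0.008 + 632.67 i$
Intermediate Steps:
$J{\left(G,Z \right)} = - \frac{9}{4}$ ($J{\left(G,Z \right)} = 4 - \frac{\left(-1 + 6\right)^{2}}{4} = 4 - \frac{5^{2}}{4} = 4 - \frac{25}{4} = - \frac{9}{4}$)
$g{\left(B \right)} = \left(-8 + B\right) \left(9 + B\right)$
$f{\left(S \right)} = -4 - \frac{3 S}{8}$ ($f{\left(S \right)} = -4 + \frac{\left(- \frac{9}{4}\right) S}{6} = -4 - \frac{3 S}{8}$)
$N{\left(O,M \right)} = 2 i \sqrt{23}$ ($N{\left(O,M \right)} = \sqrt{-94 - -2} = \sqrt{-94 + \left(-4 + 6\right)} = \sqrt{-94 + 2} = \sqrt{-92} = 2 i \sqrt{23}$)
$\sqrt{N{\left(211,g{\left(27 \right)} \right)} - 400277} = \sqrt{2 i \sqrt{23} - 400277} = \sqrt{-400277 + 2 i \sqrt{23}}$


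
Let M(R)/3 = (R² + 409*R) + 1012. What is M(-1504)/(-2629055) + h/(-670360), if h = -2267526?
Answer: 264740792457/176241330980 ≈ 1.5021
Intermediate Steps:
M(R) = 3036 + 3*R² + 1227*R (M(R) = 3*((R² + 409*R) + 1012) = 3*(1012 + R² + 409*R) = 3036 + 3*R² + 1227*R)
M(-1504)/(-2629055) + h/(-670360) = (3036 + 3*(-1504)² + 1227*(-1504))/(-2629055) - 2267526/(-670360) = (3036 + 3*2262016 - 1845408)*(-1/2629055) - 2267526*(-1/670360) = (3036 + 6786048 - 1845408)*(-1/2629055) + 1133763/335180 = 4943676*(-1/2629055) + 1133763/335180 = -4943676/2629055 + 1133763/335180 = 264740792457/176241330980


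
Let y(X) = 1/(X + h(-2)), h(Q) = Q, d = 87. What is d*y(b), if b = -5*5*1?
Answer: -29/9 ≈ -3.2222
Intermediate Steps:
b = -25 (b = -25*1 = -25)
y(X) = 1/(-2 + X) (y(X) = 1/(X - 2) = 1/(-2 + X))
d*y(b) = 87/(-2 - 25) = 87/(-27) = 87*(-1/27) = -29/9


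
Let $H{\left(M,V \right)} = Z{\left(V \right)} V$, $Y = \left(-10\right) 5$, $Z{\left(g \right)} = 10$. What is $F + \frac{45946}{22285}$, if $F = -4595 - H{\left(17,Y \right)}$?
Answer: $- \frac{91211129}{22285} \approx -4092.9$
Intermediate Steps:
$Y = -50$
$H{\left(M,V \right)} = 10 V$
$F = -4095$ ($F = -4595 - 10 \left(-50\right) = -4595 - -500 = -4595 + 500 = -4095$)
$F + \frac{45946}{22285} = -4095 + \frac{45946}{22285} = - \frac{91211129}{22285}$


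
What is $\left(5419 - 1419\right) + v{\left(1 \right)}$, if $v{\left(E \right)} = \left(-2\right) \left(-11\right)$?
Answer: $4022$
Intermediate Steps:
$v{\left(E \right)} = 22$
$\left(5419 - 1419\right) + v{\left(1 \right)} = \left(5419 - 1419\right) + 22 = 4000 + 22 = 4022$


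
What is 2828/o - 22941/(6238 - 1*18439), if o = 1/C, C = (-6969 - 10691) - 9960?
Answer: -317670759473/4067 ≈ -7.8109e+7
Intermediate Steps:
C = -27620 (C = -17660 - 9960 = -27620)
o = -1/27620 (o = 1/(-27620) = -1/27620 ≈ -3.6206e-5)
2828/o - 22941/(6238 - 1*18439) = 2828/(-1/27620) - 22941/(6238 - 1*18439) = 2828*(-27620) - 22941/(6238 - 18439) = -78109360 - 22941/(-12201) = -78109360 - 22941*(-1/12201) = -78109360 + 7647/4067 = -317670759473/4067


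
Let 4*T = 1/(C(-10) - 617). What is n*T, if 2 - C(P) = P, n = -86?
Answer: 43/1210 ≈ 0.035537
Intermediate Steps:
C(P) = 2 - P
T = -1/2420 (T = 1/(4*((2 - 1*(-10)) - 617)) = 1/(4*((2 + 10) - 617)) = 1/(4*(12 - 617)) = (1/4)/(-605) = (1/4)*(-1/605) = -1/2420 ≈ -0.00041322)
n*T = -86*(-1/2420) = 43/1210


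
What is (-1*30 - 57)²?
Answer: 7569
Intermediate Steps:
(-1*30 - 57)² = (-30 - 57)² = (-87)² = 7569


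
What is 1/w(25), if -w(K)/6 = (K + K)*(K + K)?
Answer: -1/15000 ≈ -6.6667e-5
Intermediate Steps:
w(K) = -24*K**2 (w(K) = -6*(K + K)*(K + K) = -6*2*K*2*K = -24*K**2)
1/w(25) = 1/(-24*25**2) = 1/(-24*625) = 1/(-15000) = -1/15000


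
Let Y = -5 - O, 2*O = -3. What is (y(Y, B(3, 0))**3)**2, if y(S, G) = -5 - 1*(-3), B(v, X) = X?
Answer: 64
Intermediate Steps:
O = -3/2 (O = (1/2)*(-3) = -3/2 ≈ -1.5000)
Y = -7/2 (Y = -5 - 1*(-3/2) = -5 + 3/2 = -7/2 ≈ -3.5000)
y(S, G) = -2 (y(S, G) = -5 + 3 = -2)
(y(Y, B(3, 0))**3)**2 = ((-2)**3)**2 = (-8)**2 = 64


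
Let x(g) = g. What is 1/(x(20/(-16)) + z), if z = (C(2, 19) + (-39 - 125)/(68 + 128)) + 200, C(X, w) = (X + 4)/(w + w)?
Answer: 3724/737617 ≈ 0.0050487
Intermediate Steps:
C(X, w) = (4 + X)/(2*w) (C(X, w) = (4 + X)/((2*w)) = (4 + X)*(1/(2*w)) = (4 + X)/(2*w))
z = 185568/931 (z = ((1/2)*(4 + 2)/19 + (-39 - 125)/(68 + 128)) + 200 = ((1/2)*(1/19)*6 - 164/196) + 200 = (3/19 - 164*1/196) + 200 = (3/19 - 41/49) + 200 = -632/931 + 200 = 185568/931 ≈ 199.32)
1/(x(20/(-16)) + z) = 1/(20/(-16) + 185568/931) = 1/(20*(-1/16) + 185568/931) = 1/(-5/4 + 185568/931) = 1/(737617/3724) = 3724/737617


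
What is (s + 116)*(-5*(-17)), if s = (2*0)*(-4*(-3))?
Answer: 9860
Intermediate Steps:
s = 0 (s = 0*12 = 0)
(s + 116)*(-5*(-17)) = (0 + 116)*(-5*(-17)) = 116*85 = 9860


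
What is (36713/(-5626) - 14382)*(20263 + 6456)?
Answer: -2162898908555/5626 ≈ -3.8445e+8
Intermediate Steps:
(36713/(-5626) - 14382)*(20263 + 6456) = (36713*(-1/5626) - 14382)*26719 = (-36713/5626 - 14382)*26719 = -80949845/5626*26719 = -2162898908555/5626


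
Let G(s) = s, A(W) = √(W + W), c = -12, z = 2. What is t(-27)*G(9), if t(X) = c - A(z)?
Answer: -126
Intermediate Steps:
A(W) = √2*√W (A(W) = √(2*W) = √2*√W)
t(X) = -14 (t(X) = -12 - √2*√2 = -12 - 1*2 = -12 - 2 = -14)
t(-27)*G(9) = -14*9 = -126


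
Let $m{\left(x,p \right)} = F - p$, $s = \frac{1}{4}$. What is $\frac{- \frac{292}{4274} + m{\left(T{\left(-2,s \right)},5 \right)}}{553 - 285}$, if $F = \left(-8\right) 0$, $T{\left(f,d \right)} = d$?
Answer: $- \frac{10831}{572716} \approx -0.018912$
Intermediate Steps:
$s = \frac{1}{4} \approx 0.25$
$F = 0$
$m{\left(x,p \right)} = - p$ ($m{\left(x,p \right)} = 0 - p = - p$)
$\frac{- \frac{292}{4274} + m{\left(T{\left(-2,s \right)},5 \right)}}{553 - 285} = \frac{- \frac{292}{4274} - 5}{553 - 285} = \frac{\left(-292\right) \frac{1}{4274} - 5}{268} = \left(- \frac{146}{2137} - 5\right) \frac{1}{268} = \left(- \frac{10831}{2137}\right) \frac{1}{268} = - \frac{10831}{572716}$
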